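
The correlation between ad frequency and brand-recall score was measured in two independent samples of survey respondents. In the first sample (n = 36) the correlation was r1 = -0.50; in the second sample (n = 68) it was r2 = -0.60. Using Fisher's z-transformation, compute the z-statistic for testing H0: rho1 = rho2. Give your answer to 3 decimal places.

0.673

Fisher z-transforms: z1 = atanh(-0.50) = -0.549306, z2 = atanh(-0.60) = -0.693147; difference d = 0.143841
Var(d) = 1/33 + 1/65 = 0.0303030 + 0.0153846 = 0.0456876
z = d/√Var(d) = 0.143841 / √0.0456876 = 0.143841 / 0.213747 = 0.673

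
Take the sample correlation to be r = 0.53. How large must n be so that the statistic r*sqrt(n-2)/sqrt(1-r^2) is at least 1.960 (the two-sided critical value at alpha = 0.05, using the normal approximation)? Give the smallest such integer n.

12

Need r·√(n−2)/√(1−r²) ≥ 1.960
√(n−2) ≥ 1.960·√(1−0.2809) / 0.53 = 1.960·0.847998 / 0.53 = 3.1360
n−2 ≥ 9.8345  ⇒  n ≥ 11.8345
Smallest integer n = 12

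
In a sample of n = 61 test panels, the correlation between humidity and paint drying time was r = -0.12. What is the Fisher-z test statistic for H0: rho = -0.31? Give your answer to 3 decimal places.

1.523

Fisher z: atanh(-0.12) = -0.120581, atanh(-0.31) = -0.320545
z = (z_r − z_0)·√(n−3) = (-0.120581 − (-0.320545))·√58 = 0.199964 · 7.615773 = 1.523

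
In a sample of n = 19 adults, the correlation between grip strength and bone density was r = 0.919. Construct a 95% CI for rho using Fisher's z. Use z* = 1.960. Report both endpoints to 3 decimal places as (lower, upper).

Fisher z: z_r = atanh(r) = ½·ln((1+0.919)/(1−0.919)) = 1.582555
SE(z) = 1/√(n−3) = 1/√16 = 0.250000
95% ⇒ z* = 1.960; margin = 1.960·0.250000 = 0.490000
CI on z-scale: (1.092555, 2.072555)
Back-transform: tanh(1.092555) = 0.797809, tanh(2.072555) = 0.968811

(0.798, 0.969)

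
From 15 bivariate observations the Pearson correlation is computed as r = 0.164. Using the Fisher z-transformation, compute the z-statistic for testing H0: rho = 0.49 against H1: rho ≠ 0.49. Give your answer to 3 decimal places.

-1.284

Fisher z: atanh(0.164) = 0.165495, atanh(0.49) = 0.536060
z = (z_r − z_0)·√(n−3) = (0.165495 − 0.536060)·√12 = -0.370565 · 3.464102 = -1.284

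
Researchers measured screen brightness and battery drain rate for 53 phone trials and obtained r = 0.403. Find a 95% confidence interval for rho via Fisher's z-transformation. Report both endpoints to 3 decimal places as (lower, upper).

(0.149, 0.607)

Fisher z: z_r = atanh(r) = ½·ln((1+0.403)/(1−0.403)) = 0.427225
SE(z) = 1/√(n−3) = 1/√50 = 0.141421
95% ⇒ z* = 1.960; margin = 1.960·0.141421 = 0.277185
CI on z-scale: (0.150040, 0.704410)
Back-transform: tanh(0.150040) = 0.148924, tanh(0.704410) = 0.607160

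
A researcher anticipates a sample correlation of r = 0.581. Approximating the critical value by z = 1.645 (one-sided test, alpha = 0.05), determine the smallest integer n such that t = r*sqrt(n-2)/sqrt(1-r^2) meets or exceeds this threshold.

8

r√(n−2)/√(1−r²) ≥ 1.645  ⇔  n−2 ≥ (1.645)²·(1−r²)/r²
(1−r²)/r² = (1−0.337561)/0.337561 = 1.9624
n ≥ 2 + 2.706025·1.9624 = 2 + 5.3103 = 7.3103
⌈7.3103⌉ = 8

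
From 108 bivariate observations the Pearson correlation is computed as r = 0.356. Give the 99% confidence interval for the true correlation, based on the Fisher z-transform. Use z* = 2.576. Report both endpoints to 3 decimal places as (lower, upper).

(0.120, 0.554)

Fisher z: z_r = atanh(r) = ½·ln((1+0.356)/(1−0.356)) = 0.372298
SE(z) = 1/√(n−3) = 1/√105 = 0.097590
99% ⇒ z* = 2.576; margin = 2.576·0.097590 = 0.251392
CI on z-scale: (0.120906, 0.623690)
Back-transform: tanh(0.120906) = 0.120320, tanh(0.623690) = 0.553692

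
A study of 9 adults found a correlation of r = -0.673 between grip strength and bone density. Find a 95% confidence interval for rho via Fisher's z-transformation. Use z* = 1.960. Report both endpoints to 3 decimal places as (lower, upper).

(-0.924, -0.016)

Fisher z: z_r = atanh(r) = ½·ln((1+(-0.673))/(1−(-0.673))) = -0.816207
SE(z) = 1/√(n−3) = 1/√6 = 0.408248
95% ⇒ z* = 1.960; margin = 1.960·0.408248 = 0.800166
CI on z-scale: (-1.616373, -0.016041)
Back-transform: tanh(-1.616373) = -0.924096, tanh(-0.016041) = -0.016040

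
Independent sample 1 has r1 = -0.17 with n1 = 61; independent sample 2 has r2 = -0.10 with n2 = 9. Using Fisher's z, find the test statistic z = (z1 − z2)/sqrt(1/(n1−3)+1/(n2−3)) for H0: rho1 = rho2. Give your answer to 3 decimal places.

-0.166

z1 = atanh(-0.17) = -0.171667,  z2 = atanh(-0.10) = -0.100335
SE = √(1/(n1−3) + 1/(n2−3)) = √(1/58 + 1/6) = √(0.0172414 + 0.1666667) = √0.1839081 = 0.428845
z = (z1 − z2)/SE = (-0.171667 − (-0.100335)) / 0.428845 = -0.071332 / 0.428845 = -0.166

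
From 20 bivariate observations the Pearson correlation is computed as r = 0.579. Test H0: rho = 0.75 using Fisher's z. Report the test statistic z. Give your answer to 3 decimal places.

Fisher z: atanh(0.579) = 0.660957, atanh(0.75) = 0.972955
z = (z_r − z_0)·√(n−3) = (0.660957 − 0.972955)·√17 = -0.311998 · 4.123106 = -1.286

-1.286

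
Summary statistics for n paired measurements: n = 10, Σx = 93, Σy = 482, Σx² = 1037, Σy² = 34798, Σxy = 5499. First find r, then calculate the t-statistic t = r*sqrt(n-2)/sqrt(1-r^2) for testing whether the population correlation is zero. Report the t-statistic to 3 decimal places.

S_xy = nΣxy − ΣxΣy = 10·5499 − 93·482 = 54990 − 44826 = 10164
S_xx = nΣx² − (Σx)² = 10·1037 − 93² = 10370 − 8649 = 1721
S_yy = nΣy² − (Σy)² = 10·34798 − 482² = 347980 − 232324 = 115656
r = S_xy / √(S_xx·S_yy) = 10164 / √(1721·115656) = 10164 / √199043976 = 10164 / 14108.2946 = 0.7204
t = r·√(n−2)/√(1−r²) = 0.7204·√8 / √(1−0.518976) = 2.037599 / 0.693559 = 2.938

2.938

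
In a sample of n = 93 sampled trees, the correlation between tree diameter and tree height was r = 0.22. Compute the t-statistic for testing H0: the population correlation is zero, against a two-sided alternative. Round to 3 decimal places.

2.151

1 − r² = 1 − 0.0484 = 0.9516;  √(1−r²) = 0.975500
√(n−2) = √91 = 9.539392
t = r·√(n−2)/√(1−r²) = 0.22 · 9.539392 / 0.975500 = 2.151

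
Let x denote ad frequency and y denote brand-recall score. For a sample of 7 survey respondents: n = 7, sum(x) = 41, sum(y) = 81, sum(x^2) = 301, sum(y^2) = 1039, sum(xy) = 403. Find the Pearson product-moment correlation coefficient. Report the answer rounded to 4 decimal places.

S_xy = nΣxy − ΣxΣy = 7·403 − 41·81 = 2821 − 3321 = -500
S_xx = nΣx² − (Σx)² = 7·301 − 41² = 2107 − 1681 = 426
S_yy = nΣy² − (Σy)² = 7·1039 − 81² = 7273 − 6561 = 712
r = S_xy / √(S_xx·S_yy) = -500 / √(426·712) = -500 / √303312 = -500 / 550.7377 = -0.9079

-0.9079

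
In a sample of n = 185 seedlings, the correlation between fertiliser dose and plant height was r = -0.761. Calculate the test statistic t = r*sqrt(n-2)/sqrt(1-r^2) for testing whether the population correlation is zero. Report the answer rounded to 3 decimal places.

-15.868

1 − r² = 1 − 0.579121 = 0.420879;  √(1−r²) = 0.648752
√(n−2) = √183 = 13.527749
t = r·√(n−2)/√(1−r²) = -0.761 · 13.527749 / 0.648752 = -15.868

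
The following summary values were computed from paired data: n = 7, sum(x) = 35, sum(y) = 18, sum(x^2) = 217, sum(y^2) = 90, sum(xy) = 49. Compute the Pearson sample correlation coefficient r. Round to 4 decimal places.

S_xy = nΣxy − ΣxΣy = 7·49 − 35·18 = 343 − 630 = -287
S_xx = nΣx² − (Σx)² = 7·217 − 35² = 1519 − 1225 = 294
S_yy = nΣy² − (Σy)² = 7·90 − 18² = 630 − 324 = 306
r = S_xy / √(S_xx·S_yy) = -287 / √(294·306) = -287 / √89964 = -287 / 299.9400 = -0.9569

-0.9569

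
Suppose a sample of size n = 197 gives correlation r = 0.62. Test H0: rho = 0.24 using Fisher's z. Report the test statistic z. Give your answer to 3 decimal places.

6.689

z_r = atanh(0.62) = 0.725005,  z_0 = atanh(0.24) = 0.244774
SE = 1/√(n−3) = 1/√194 = 0.071796
z = (z_r − z_0)/SE = (0.725005 − 0.244774) / 0.071796 = 0.480231 / 0.071796 = 6.689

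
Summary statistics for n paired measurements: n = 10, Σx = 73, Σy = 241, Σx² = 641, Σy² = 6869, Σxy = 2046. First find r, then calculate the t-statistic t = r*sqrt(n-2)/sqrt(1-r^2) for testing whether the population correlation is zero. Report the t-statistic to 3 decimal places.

Numerator: nΣxy − (Σx)(Σy) = 10·2046 − (73)(241) = 2867
Denominator: √[(nΣx²−(Σx)²)(nΣy²−(Σy)²)]
  nΣx²−(Σx)² = 10·641 − 5329 = 1081;  nΣy²−(Σy)² = 10·6869 − 58081 = 10609
  √(1081·10609) = √11468329 = 3386.4921
r = 2867 / 3386.4921 = 0.8466
t = r·√(n−2)/√(1−r²) = 0.8466·√8 / √(1−0.716732) = 2.394546 / 0.532229 = 4.499

4.499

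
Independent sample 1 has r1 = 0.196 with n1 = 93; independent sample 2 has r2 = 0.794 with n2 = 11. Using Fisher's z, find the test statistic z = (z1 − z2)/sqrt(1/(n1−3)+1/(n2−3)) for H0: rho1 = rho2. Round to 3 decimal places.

Fisher z-transforms: z1 = atanh(0.196) = 0.198569, z2 = atanh(0.794) = 1.082163; difference d = -0.883594
Var(d) = 1/90 + 1/8 = 0.0111111 + 0.1250000 = 0.1361111
z = d/√Var(d) = -0.883594 / √0.1361111 = -0.883594 / 0.368932 = -2.395

-2.395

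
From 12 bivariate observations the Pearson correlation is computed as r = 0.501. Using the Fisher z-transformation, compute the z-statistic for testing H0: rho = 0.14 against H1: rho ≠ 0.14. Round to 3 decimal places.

1.229

z_r = atanh(0.501) = 0.550640,  z_0 = atanh(0.14) = 0.140926
SE = 1/√(n−3) = 1/√9 = 0.333333
z = (z_r − z_0)/SE = (0.550640 − 0.140926) / 0.333333 = 0.409714 / 0.333333 = 1.229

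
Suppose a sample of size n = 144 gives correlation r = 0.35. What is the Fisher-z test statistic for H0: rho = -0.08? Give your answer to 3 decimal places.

z_r = atanh(0.35) = 0.365444,  z_0 = atanh(-0.08) = -0.080171
SE = 1/√(n−3) = 1/√141 = 0.084215
z = (z_r − z_0)/SE = (0.365444 − (-0.080171)) / 0.084215 = 0.445615 / 0.084215 = 5.291

5.291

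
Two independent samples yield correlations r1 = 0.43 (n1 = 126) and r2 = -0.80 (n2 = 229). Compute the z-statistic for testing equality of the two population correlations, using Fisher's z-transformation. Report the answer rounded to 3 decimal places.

13.909

z1 = atanh(0.43) = 0.459897,  z2 = atanh(-0.80) = -1.098612
SE = √(1/(n1−3) + 1/(n2−3)) = √(1/123 + 1/226) = √(0.0081301 + 0.0044248) = √0.0125549 = 0.112049
z = (z1 − z2)/SE = (0.459897 − (-1.098612)) / 0.112049 = 1.558509 / 0.112049 = 13.909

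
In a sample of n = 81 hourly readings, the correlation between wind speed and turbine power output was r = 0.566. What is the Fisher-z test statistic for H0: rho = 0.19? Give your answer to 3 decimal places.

3.968

z_r = atanh(0.566) = 0.641618,  z_0 = atanh(0.19) = 0.192337
SE = 1/√(n−3) = 1/√78 = 0.113228
z = (z_r − z_0)/SE = (0.641618 − 0.192337) / 0.113228 = 0.449281 / 0.113228 = 3.968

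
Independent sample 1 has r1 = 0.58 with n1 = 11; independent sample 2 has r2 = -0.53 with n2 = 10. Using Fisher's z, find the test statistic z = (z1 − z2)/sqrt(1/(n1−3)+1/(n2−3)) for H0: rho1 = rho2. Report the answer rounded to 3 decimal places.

2.420

Fisher z-transforms: z1 = atanh(0.58) = 0.662463, z2 = atanh(-0.53) = -0.590145; difference d = 1.252608
Var(d) = 1/8 + 1/7 = 0.1250000 + 0.1428571 = 0.2678571
z = d/√Var(d) = 1.252608 / √0.2678571 = 1.252608 / 0.517549 = 2.420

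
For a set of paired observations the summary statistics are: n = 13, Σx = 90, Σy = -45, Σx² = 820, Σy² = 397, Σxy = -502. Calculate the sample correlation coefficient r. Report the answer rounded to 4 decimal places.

Numerator: nΣxy − (Σx)(Σy) = 13·(-502) − (90)(-45) = -2476
Denominator: √[(nΣx²−(Σx)²)(nΣy²−(Σy)²)]
  nΣx²−(Σx)² = 13·820 − 8100 = 2560;  nΣy²−(Σy)² = 13·397 − 2025 = 3136
  √(2560·3136) = √8028160 = 2833.4008
r = -2476 / 2833.4008 = -0.8739

-0.8739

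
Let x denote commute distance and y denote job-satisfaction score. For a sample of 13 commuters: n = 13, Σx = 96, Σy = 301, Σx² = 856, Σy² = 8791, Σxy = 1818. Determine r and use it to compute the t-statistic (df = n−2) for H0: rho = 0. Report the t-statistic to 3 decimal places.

Numerator: nΣxy − (Σx)(Σy) = 13·1818 − (96)(301) = -5262
Denominator: √[(nΣx²−(Σx)²)(nΣy²−(Σy)²)]
  nΣx²−(Σx)² = 13·856 − 9216 = 1912;  nΣy²−(Σy)² = 13·8791 − 90601 = 23682
  √(1912·23682) = √45279984 = 6729.0403
r = -5262 / 6729.0403 = -0.7820
t = r·√(n−2)/√(1−r²) = -0.7820·√11 / √(1−0.611524) = -2.593601 / 0.623278 = -4.161

-4.161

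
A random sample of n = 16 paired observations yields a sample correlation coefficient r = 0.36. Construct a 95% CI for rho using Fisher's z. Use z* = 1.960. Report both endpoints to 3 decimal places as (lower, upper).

Fisher z: z_r = atanh(r) = ½·ln((1+0.36)/(1−0.36)) = 0.376886
SE(z) = 1/√(n−3) = 1/√13 = 0.277350
95% ⇒ z* = 1.960; margin = 1.960·0.277350 = 0.543606
CI on z-scale: (-0.166720, 0.920492)
Back-transform: tanh(-0.166720) = -0.165192, tanh(0.920492) = 0.726130

(-0.165, 0.726)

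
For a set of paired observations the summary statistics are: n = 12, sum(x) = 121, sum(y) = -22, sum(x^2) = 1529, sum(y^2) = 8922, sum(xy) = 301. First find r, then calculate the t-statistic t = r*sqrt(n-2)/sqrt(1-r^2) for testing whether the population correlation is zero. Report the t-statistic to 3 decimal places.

S_xy = nΣxy − ΣxΣy = 12·301 − 121·(-22) = 3612 − (-2662) = 6274
S_xx = nΣx² − (Σx)² = 12·1529 − 121² = 18348 − 14641 = 3707
S_yy = nΣy² − (Σy)² = 12·8922 − (-22)² = 107064 − 484 = 106580
r = S_xy / √(S_xx·S_yy) = 6274 / √(3707·106580) = 6274 / √395092060 = 6274 / 19876.9228 = 0.3156
t = r·√(n−2)/√(1−r²) = 0.3156·√10 / √(1−0.099603) = 0.998015 / 0.948893 = 1.052

1.052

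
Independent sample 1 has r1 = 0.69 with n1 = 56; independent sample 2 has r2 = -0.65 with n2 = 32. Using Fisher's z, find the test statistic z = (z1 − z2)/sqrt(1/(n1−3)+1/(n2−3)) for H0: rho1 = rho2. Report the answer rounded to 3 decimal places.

z1 = atanh(0.69) = 0.847956,  z2 = atanh(-0.65) = -0.775299
SE = √(1/(n1−3) + 1/(n2−3)) = √(1/53 + 1/29) = √(0.0188679 + 0.0344828) = √0.0533507 = 0.230978
z = (z1 − z2)/SE = (0.847956 − (-0.775299)) / 0.230978 = 1.623255 / 0.230978 = 7.028

7.028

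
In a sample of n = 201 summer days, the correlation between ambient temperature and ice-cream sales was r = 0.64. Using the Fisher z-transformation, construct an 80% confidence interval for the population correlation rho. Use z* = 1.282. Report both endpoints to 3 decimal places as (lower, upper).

(0.583, 0.691)

Fisher z: z_r = atanh(r) = ½·ln((1+0.64)/(1−0.64)) = 0.758174
SE(z) = 1/√(n−3) = 1/√198 = 0.071067
80% ⇒ z* = 1.282; margin = 1.282·0.071067 = 0.091108
CI on z-scale: (0.667066, 0.849282)
Back-transform: tanh(0.667066) = 0.583047, tanh(0.849282) = 0.690694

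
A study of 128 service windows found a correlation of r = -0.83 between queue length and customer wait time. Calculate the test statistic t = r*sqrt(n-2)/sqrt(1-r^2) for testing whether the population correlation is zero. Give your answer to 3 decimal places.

t = r·√(n−2) / √(1−r²) with r = -0.83, n = 128
  = -0.83·√126 / √(1 − 0.6889)
  = -0.83·11.224972 / 0.557763
  = -9.316727 / 0.557763 = -16.704

-16.704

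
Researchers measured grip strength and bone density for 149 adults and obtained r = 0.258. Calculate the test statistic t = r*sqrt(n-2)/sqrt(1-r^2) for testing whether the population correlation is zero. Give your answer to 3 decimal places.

1 − r² = 1 − 0.066564 = 0.933436;  √(1−r²) = 0.966145
√(n−2) = √147 = 12.124356
t = r·√(n−2)/√(1−r²) = 0.258 · 12.124356 / 0.966145 = 3.238

3.238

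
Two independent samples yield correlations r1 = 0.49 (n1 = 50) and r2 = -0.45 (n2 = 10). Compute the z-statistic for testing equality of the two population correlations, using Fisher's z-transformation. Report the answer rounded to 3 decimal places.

Fisher z-transforms: z1 = atanh(0.49) = 0.536060, z2 = atanh(-0.45) = -0.484700; difference d = 1.020760
Var(d) = 1/47 + 1/7 = 0.0212766 + 0.1428571 = 0.1641337
z = d/√Var(d) = 1.020760 / √0.1641337 = 1.020760 / 0.405134 = 2.520

2.520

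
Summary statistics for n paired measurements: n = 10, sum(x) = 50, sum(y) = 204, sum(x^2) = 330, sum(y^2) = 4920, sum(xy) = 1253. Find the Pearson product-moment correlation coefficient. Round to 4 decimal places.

S_xy = nΣxy − ΣxΣy = 10·1253 − 50·204 = 12530 − 10200 = 2330
S_xx = nΣx² − (Σx)² = 10·330 − 50² = 3300 − 2500 = 800
S_yy = nΣy² − (Σy)² = 10·4920 − 204² = 49200 − 41616 = 7584
r = S_xy / √(S_xx·S_yy) = 2330 / √(800·7584) = 2330 / √6067200 = 2330 / 2463.1687 = 0.9459

0.9459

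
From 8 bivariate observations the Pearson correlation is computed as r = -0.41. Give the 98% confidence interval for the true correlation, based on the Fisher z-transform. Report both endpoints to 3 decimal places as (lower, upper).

z_r = atanh(-0.41) = -0.435611;  SE = 1/√(n−3) = 1/√5 = 0.447214
z-limits: -0.435611 ± 2.326·0.447214 = -0.435611 ± 1.040220 = [-1.475831, 0.604609]
ρ-limits: (tanh -1.475831, tanh 0.604609) = (-0.901, 0.540)

(-0.901, 0.540)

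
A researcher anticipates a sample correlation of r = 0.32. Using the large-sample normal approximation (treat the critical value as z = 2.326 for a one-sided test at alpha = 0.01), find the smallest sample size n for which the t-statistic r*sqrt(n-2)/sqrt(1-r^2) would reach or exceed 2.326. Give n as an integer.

50

r√(n−2)/√(1−r²) ≥ 2.326  ⇔  n−2 ≥ (2.326)²·(1−r²)/r²
(1−r²)/r² = (1−0.1024)/0.1024 = 8.7656
n ≥ 2 + 5.410276·8.7656 = 2 + 47.4243 = 49.4243
⌈49.4243⌉ = 50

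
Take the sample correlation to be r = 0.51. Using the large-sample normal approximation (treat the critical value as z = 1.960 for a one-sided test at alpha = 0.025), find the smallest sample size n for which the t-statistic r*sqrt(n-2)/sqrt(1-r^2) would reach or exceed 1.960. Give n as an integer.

13

r√(n−2)/√(1−r²) ≥ 1.960  ⇔  n−2 ≥ (1.960)²·(1−r²)/r²
(1−r²)/r² = (1−0.2601)/0.2601 = 2.8447
n ≥ 2 + 3.8416·2.8447 = 2 + 10.9282 = 12.9282
⌈12.9282⌉ = 13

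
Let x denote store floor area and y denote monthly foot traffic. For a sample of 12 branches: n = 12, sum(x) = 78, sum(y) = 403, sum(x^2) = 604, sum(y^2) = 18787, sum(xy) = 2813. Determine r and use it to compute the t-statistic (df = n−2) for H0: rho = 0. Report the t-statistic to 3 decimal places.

S_xy = nΣxy − ΣxΣy = 12·2813 − 78·403 = 33756 − 31434 = 2322
S_xx = nΣx² − (Σx)² = 12·604 − 78² = 7248 − 6084 = 1164
S_yy = nΣy² − (Σy)² = 12·18787 − 403² = 225444 − 162409 = 63035
r = S_xy / √(S_xx·S_yy) = 2322 / √(1164·63035) = 2322 / √73372740 = 2322 / 8565.7889 = 0.2711
t = r·√(n−2)/√(1−r²) = 0.2711·√10 / √(1−0.073495) = 0.857293 / 0.962551 = 0.891

0.891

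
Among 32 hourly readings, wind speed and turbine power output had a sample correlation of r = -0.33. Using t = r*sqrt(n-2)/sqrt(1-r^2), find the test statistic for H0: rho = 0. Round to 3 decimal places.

1 − r² = 1 − 0.1089 = 0.8911;  √(1−r²) = 0.943981
√(n−2) = √30 = 5.477226
t = r·√(n−2)/√(1−r²) = -0.33 · 5.477226 / 0.943981 = -1.915

-1.915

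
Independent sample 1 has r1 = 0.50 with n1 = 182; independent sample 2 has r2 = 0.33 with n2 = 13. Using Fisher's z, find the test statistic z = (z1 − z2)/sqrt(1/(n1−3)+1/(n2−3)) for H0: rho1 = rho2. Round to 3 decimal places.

z1 = atanh(0.50) = 0.549306,  z2 = atanh(0.33) = 0.342828
SE = √(1/(n1−3) + 1/(n2−3)) = √(1/179 + 1/10) = √(0.0055866 + 0.1000000) = √0.1055866 = 0.324941
z = (z1 − z2)/SE = (0.549306 − 0.342828) / 0.324941 = 0.206478 / 0.324941 = 0.635

0.635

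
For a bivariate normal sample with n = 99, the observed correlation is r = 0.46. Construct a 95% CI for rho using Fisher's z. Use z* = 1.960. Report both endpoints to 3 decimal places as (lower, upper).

z_r = atanh(0.46) = 0.497311;  SE = 1/√(n−3) = 1/√96 = 0.102062
z-limits: 0.497311 ± 1.960·0.102062 = 0.497311 ± 0.200042 = [0.297269, 0.697353]
ρ-limits: (tanh 0.297269, tanh 0.697353) = (0.289, 0.603)

(0.289, 0.603)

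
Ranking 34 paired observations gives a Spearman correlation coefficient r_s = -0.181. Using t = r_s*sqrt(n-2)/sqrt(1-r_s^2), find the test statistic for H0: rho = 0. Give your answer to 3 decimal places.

t = r_s·√(n−2) / √(1−r_s²) with r_s = -0.181, n = 34
  = -0.181·√32 / √(1 − 0.032761)
  = -0.181·5.656854 / 0.983483
  = -1.023891 / 0.983483 = -1.041

-1.041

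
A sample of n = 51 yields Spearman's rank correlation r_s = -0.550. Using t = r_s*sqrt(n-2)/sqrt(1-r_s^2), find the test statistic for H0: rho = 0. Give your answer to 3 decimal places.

1 − r_s² = 1 − 0.302500 = 0.697500;  √(1−r_s²) = 0.835165
√(n−2) = √49 = 7.000000
t = r_s·√(n−2)/√(1−r_s²) = -0.550 · 7.000000 / 0.835165 = -4.610

-4.610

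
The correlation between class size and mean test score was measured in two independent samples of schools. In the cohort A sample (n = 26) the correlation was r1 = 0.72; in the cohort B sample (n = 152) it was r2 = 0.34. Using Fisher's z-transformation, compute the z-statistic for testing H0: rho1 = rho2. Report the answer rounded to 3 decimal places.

2.471

z1 = atanh(0.72) = 0.907645,  z2 = atanh(0.34) = 0.354093
SE = √(1/(n1−3) + 1/(n2−3)) = √(1/23 + 1/149) = √(0.0434783 + 0.0067114) = √0.0501897 = 0.224031
z = (z1 − z2)/SE = (0.907645 − 0.354093) / 0.224031 = 0.553552 / 0.224031 = 2.471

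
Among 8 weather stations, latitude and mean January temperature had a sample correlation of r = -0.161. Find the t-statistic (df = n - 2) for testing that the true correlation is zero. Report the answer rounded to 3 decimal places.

-0.400

1 − r² = 1 − 0.025921 = 0.974079;  √(1−r²) = 0.986954
√(n−2) = √6 = 2.449490
t = r·√(n−2)/√(1−r²) = -0.161 · 2.449490 / 0.986954 = -0.400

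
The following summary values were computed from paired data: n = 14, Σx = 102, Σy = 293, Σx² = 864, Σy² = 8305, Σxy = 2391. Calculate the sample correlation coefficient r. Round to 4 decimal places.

S_xy = nΣxy − ΣxΣy = 14·2391 − 102·293 = 33474 − 29886 = 3588
S_xx = nΣx² − (Σx)² = 14·864 − 102² = 12096 − 10404 = 1692
S_yy = nΣy² − (Σy)² = 14·8305 − 293² = 116270 − 85849 = 30421
r = S_xy / √(S_xx·S_yy) = 3588 / √(1692·30421) = 3588 / √51472332 = 3588 / 7174.4221 = 0.5001

0.5001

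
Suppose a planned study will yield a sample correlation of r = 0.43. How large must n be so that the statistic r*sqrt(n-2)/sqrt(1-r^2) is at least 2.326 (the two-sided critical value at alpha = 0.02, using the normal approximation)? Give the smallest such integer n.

Need r·√(n−2)/√(1−r²) ≥ 2.326
√(n−2) ≥ 2.326·√(1−0.1849) / 0.43 = 2.326·0.902829 / 0.43 = 4.8837
n−2 ≥ 23.8505  ⇒  n ≥ 25.8505
Smallest integer n = 26

26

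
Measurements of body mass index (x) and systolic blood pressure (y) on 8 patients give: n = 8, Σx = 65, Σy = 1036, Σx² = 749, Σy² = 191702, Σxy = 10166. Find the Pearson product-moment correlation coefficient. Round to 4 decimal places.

0.4905

Numerator: nΣxy − (Σx)(Σy) = 8·10166 − (65)(1036) = 13988
Denominator: √[(nΣx²−(Σx)²)(nΣy²−(Σy)²)]
  nΣx²−(Σx)² = 8·749 − 4225 = 1767;  nΣy²−(Σy)² = 8·191702 − 1073296 = 460320
  √(1767·460320) = √813385440 = 28519.9130
r = 13988 / 28519.9130 = 0.4905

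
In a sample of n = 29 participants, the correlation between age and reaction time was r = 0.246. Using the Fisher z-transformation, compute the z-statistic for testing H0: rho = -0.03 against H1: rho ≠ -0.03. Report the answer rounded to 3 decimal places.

1.434

z_r = atanh(0.246) = 0.251151,  z_0 = atanh(-0.03) = -0.030009
SE = 1/√(n−3) = 1/√26 = 0.196116
z = (z_r − z_0)/SE = (0.251151 − (-0.030009)) / 0.196116 = 0.281160 / 0.196116 = 1.434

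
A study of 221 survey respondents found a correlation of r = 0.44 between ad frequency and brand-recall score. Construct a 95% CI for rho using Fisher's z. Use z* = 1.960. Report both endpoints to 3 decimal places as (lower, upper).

Fisher z: z_r = atanh(r) = ½·ln((1+0.44)/(1−0.44)) = 0.472231
SE(z) = 1/√(n−3) = 1/√218 = 0.067729
95% ⇒ z* = 1.960; margin = 1.960·0.067729 = 0.132749
CI on z-scale: (0.339482, 0.604980)
Back-transform: tanh(0.339482) = 0.327015, tanh(0.604980) = 0.540584

(0.327, 0.541)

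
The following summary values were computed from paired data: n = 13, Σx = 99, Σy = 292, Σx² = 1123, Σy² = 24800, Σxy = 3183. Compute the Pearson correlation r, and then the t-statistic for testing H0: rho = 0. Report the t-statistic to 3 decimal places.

S_xy = nΣxy − ΣxΣy = 13·3183 − 99·292 = 41379 − 28908 = 12471
S_xx = nΣx² − (Σx)² = 13·1123 − 99² = 14599 − 9801 = 4798
S_yy = nΣy² − (Σy)² = 13·24800 − 292² = 322400 − 85264 = 237136
r = S_xy / √(S_xx·S_yy) = 12471 / √(4798·237136) = 12471 / √1137778528 = 12471 / 33730.9728 = 0.3697
t = r·√(n−2)/√(1−r²) = 0.3697·√11 / √(1−0.136678) = 1.226156 / 0.929151 = 1.320

1.320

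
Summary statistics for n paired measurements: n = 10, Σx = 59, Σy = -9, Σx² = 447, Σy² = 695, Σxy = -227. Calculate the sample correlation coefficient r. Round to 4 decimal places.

Numerator: nΣxy − (Σx)(Σy) = 10·(-227) − (59)(-9) = -1739
Denominator: √[(nΣx²−(Σx)²)(nΣy²−(Σy)²)]
  nΣx²−(Σx)² = 10·447 − 3481 = 989;  nΣy²−(Σy)² = 10·695 − 81 = 6869
  √(989·6869) = √6793441 = 2606.4230
r = -1739 / 2606.4230 = -0.6672

-0.6672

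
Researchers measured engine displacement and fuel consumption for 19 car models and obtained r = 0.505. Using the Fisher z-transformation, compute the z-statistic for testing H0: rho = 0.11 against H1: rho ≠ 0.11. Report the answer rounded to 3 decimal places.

z_r = atanh(0.505) = 0.555995,  z_0 = atanh(0.11) = 0.110447
SE = 1/√(n−3) = 1/√16 = 0.250000
z = (z_r − z_0)/SE = (0.555995 − 0.110447) / 0.250000 = 0.445548 / 0.250000 = 1.782

1.782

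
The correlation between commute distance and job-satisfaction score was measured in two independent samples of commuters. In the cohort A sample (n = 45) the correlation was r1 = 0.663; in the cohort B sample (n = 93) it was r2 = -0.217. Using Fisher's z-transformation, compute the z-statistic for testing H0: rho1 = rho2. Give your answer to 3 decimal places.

5.451

Fisher z-transforms: z1 = atanh(0.663) = 0.798148, z2 = atanh(-0.217) = -0.220506; difference d = 1.018654
Var(d) = 1/42 + 1/90 = 0.0238095 + 0.0111111 = 0.0349206
z = d/√Var(d) = 1.018654 / √0.0349206 = 1.018654 / 0.186871 = 5.451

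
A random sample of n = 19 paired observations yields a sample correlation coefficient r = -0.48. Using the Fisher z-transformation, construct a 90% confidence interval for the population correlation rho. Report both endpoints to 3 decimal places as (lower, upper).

(-0.733, -0.111)

Fisher z: z_r = atanh(r) = ½·ln((1+(-0.48))/(1−(-0.48))) = -0.522984
SE(z) = 1/√(n−3) = 1/√16 = 0.250000
90% ⇒ z* = 1.645; margin = 1.645·0.250000 = 0.411250
CI on z-scale: (-0.934234, -0.111734)
Back-transform: tanh(-0.934234) = -0.732562, tanh(-0.111734) = -0.111271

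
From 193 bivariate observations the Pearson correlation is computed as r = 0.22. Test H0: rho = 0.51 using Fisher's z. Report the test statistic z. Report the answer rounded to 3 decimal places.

z_r = atanh(0.22) = 0.223656,  z_0 = atanh(0.51) = 0.562730
SE = 1/√(n−3) = 1/√190 = 0.072548
z = (z_r − z_0)/SE = (0.223656 − 0.562730) / 0.072548 = -0.339074 / 0.072548 = -4.674

-4.674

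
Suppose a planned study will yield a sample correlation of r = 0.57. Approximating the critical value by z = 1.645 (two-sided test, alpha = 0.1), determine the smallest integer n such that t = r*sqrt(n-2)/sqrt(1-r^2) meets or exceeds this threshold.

8

Need r·√(n−2)/√(1−r²) ≥ 1.645
√(n−2) ≥ 1.645·√(1−0.3249) / 0.57 = 1.645·0.821645 / 0.57 = 2.3712
n−2 ≥ 5.6226  ⇒  n ≥ 7.6226
Smallest integer n = 8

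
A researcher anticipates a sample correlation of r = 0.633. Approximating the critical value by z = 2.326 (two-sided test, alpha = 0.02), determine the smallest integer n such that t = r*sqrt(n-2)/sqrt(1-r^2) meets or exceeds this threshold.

11

Need r·√(n−2)/√(1−r²) ≥ 2.326
√(n−2) ≥ 2.326·√(1−0.400689) / 0.633 = 2.326·0.774152 / 0.633 = 2.8447
n−2 ≥ 8.0923  ⇒  n ≥ 10.0923
Smallest integer n = 11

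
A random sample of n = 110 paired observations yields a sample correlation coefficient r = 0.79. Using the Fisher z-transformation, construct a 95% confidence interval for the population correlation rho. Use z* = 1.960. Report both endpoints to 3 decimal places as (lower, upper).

z_r = atanh(0.79) = 1.071432;  SE = 1/√(n−3) = 1/√107 = 0.096674
z-limits: 1.071432 ± 1.960·0.096674 = 1.071432 ± 0.189481 = [0.881951, 1.260913]
ρ-limits: (tanh 0.881951, tanh 1.260913) = (0.707, 0.851)

(0.707, 0.851)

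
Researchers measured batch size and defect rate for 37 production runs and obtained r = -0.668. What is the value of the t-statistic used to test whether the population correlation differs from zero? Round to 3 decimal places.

-5.311

t = r·√(n−2) / √(1−r²) with r = -0.668, n = 37
  = -0.668·√35 / √(1 − 0.446224)
  = -0.668·5.916080 / 0.744161
  = -3.951941 / 0.744161 = -5.311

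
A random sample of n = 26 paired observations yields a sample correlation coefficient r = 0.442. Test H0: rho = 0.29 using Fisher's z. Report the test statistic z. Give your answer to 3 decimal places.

0.845

z_r = atanh(0.442) = 0.474714,  z_0 = atanh(0.29) = 0.298566
SE = 1/√(n−3) = 1/√23 = 0.208514
z = (z_r − z_0)/SE = (0.474714 − 0.298566) / 0.208514 = 0.176148 / 0.208514 = 0.845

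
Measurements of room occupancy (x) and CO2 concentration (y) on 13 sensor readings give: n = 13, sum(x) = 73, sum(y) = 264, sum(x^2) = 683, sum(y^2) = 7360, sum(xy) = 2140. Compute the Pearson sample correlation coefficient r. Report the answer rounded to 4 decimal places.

Numerator: nΣxy − (Σx)(Σy) = 13·2140 − (73)(264) = 8548
Denominator: √[(nΣx²−(Σx)²)(nΣy²−(Σy)²)]
  nΣx²−(Σx)² = 13·683 − 5329 = 3550;  nΣy²−(Σy)² = 13·7360 − 69696 = 25984
  √(3550·25984) = √92243200 = 9604.3324
r = 8548 / 9604.3324 = 0.8900

0.8900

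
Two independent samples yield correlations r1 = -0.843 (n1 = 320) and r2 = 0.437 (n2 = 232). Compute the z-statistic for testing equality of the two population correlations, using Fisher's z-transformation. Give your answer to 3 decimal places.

-19.602

z1 = atanh(-0.843) = -1.231452,  z2 = atanh(0.437) = 0.468517
SE = √(1/(n1−3) + 1/(n2−3)) = √(1/317 + 1/229) = √(0.0031546 + 0.0043668) = √0.0075214 = 0.086726
z = (z1 − z2)/SE = (-1.231452 − 0.468517) / 0.086726 = -1.699969 / 0.086726 = -19.602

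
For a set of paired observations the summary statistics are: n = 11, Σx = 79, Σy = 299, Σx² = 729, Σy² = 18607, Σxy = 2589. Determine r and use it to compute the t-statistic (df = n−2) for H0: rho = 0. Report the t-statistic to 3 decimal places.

1.082

S_xy = nΣxy − ΣxΣy = 11·2589 − 79·299 = 28479 − 23621 = 4858
S_xx = nΣx² − (Σx)² = 11·729 − 79² = 8019 − 6241 = 1778
S_yy = nΣy² − (Σy)² = 11·18607 − 299² = 204677 − 89401 = 115276
r = S_xy / √(S_xx·S_yy) = 4858 / √(1778·115276) = 4858 / √204960728 = 4858 / 14316.4496 = 0.3393
t = r·√(n−2)/√(1−r²) = 0.3393·√9 / √(1−0.115124) = 1.017900 / 0.940678 = 1.082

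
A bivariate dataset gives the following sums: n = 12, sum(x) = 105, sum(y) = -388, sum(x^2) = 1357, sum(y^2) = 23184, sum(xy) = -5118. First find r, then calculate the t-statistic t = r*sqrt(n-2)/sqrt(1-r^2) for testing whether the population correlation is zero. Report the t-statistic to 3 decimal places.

-4.187

S_xy = nΣxy − ΣxΣy = 12·(-5118) − 105·(-388) = -61416 − (-40740) = -20676
S_xx = nΣx² − (Σx)² = 12·1357 − 105² = 16284 − 11025 = 5259
S_yy = nΣy² − (Σy)² = 12·23184 − (-388)² = 278208 − 150544 = 127664
r = S_xy / √(S_xx·S_yy) = -20676 / √(5259·127664) = -20676 / √671384976 = -20676 / 25911.0975 = -0.7980
t = r·√(n−2)/√(1−r²) = -0.7980·√10 / √(1−0.636804) = -2.523498 / 0.602657 = -4.187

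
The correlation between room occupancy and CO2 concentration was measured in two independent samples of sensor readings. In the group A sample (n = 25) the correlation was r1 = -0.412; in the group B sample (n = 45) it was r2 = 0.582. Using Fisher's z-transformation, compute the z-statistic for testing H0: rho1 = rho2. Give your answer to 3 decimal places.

z1 = atanh(-0.412) = -0.438018,  z2 = atanh(0.582) = 0.665482
SE = √(1/(n1−3) + 1/(n2−3)) = √(1/22 + 1/42) = √(0.0454545 + 0.0238095) = √0.0692640 = 0.263181
z = (z1 − z2)/SE = (-0.438018 − 0.665482) / 0.263181 = -1.103500 / 0.263181 = -4.193

-4.193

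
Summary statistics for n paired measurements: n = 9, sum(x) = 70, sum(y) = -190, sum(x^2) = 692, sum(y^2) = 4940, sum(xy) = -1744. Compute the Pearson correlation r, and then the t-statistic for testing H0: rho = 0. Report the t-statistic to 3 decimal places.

-2.738

S_xy = nΣxy − ΣxΣy = 9·(-1744) − 70·(-190) = -15696 − (-13300) = -2396
S_xx = nΣx² − (Σx)² = 9·692 − 70² = 6228 − 4900 = 1328
S_yy = nΣy² − (Σy)² = 9·4940 − (-190)² = 44460 − 36100 = 8360
r = S_xy / √(S_xx·S_yy) = -2396 / √(1328·8360) = -2396 / √11102080 = -2396 / 3331.9784 = -0.7191
t = r·√(n−2)/√(1−r²) = -0.7191·√7 / √(1−0.517105) = -1.902560 / 0.694906 = -2.738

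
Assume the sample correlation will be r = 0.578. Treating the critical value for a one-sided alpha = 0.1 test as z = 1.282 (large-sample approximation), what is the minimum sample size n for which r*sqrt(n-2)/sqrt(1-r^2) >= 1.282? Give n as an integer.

Need r·√(n−2)/√(1−r²) ≥ 1.282
√(n−2) ≥ 1.282·√(1−0.334084) / 0.578 = 1.282·0.816037 / 0.578 = 1.8100
n−2 ≥ 3.2761  ⇒  n ≥ 5.2761
Smallest integer n = 6

6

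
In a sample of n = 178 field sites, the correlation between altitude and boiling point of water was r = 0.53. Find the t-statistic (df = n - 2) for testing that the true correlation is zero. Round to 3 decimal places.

8.292

1 − r² = 1 − 0.2809 = 0.7191;  √(1−r²) = 0.847998
√(n−2) = √176 = 13.266499
t = r·√(n−2)/√(1−r²) = 0.53 · 13.266499 / 0.847998 = 8.292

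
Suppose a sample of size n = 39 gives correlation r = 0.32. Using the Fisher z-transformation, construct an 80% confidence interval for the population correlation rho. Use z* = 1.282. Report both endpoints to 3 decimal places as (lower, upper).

z_r = atanh(0.32) = 0.331647;  SE = 1/√(n−3) = 1/√36 = 0.166667
z-limits: 0.331647 ± 1.282·0.166667 = 0.331647 ± 0.213667 = [0.117980, 0.545314]
ρ-limits: (tanh 0.117980, tanh 0.545314) = (0.117, 0.497)

(0.117, 0.497)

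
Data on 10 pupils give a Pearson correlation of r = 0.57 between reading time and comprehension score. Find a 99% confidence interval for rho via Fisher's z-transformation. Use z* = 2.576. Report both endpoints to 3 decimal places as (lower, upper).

Fisher z: z_r = atanh(r) = ½·ln((1+0.57)/(1−0.57)) = 0.647523
SE(z) = 1/√(n−3) = 1/√7 = 0.377964
99% ⇒ z* = 2.576; margin = 2.576·0.377964 = 0.973635
CI on z-scale: (-0.326112, 1.621158)
Back-transform: tanh(-0.326112) = -0.315023, tanh(1.621158) = 0.924792

(-0.315, 0.925)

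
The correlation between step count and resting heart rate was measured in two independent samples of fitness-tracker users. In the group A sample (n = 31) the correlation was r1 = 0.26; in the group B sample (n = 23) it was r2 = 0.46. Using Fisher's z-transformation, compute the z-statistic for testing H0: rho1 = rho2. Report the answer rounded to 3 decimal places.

-0.790

z1 = atanh(0.26) = 0.266108,  z2 = atanh(0.46) = 0.497311
SE = √(1/(n1−3) + 1/(n2−3)) = √(1/28 + 1/20) = √(0.0357143 + 0.0500000) = √0.0857143 = 0.292770
z = (z1 − z2)/SE = (0.266108 − 0.497311) / 0.292770 = -0.231203 / 0.292770 = -0.790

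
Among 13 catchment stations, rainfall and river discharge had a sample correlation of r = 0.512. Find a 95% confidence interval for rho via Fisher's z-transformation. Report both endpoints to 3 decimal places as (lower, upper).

z_r = atanh(0.512) = 0.565437;  SE = 1/√(n−3) = 1/√10 = 0.316228
z-limits: 0.565437 ± 1.960·0.316228 = 0.565437 ± 0.619807 = [-0.054370, 1.185244]
ρ-limits: (tanh -0.054370, tanh 1.185244) = (-0.054, 0.829)

(-0.054, 0.829)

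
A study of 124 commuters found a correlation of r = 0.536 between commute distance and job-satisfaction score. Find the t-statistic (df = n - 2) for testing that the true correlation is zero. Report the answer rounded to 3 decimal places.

7.013

1 − r² = 1 − 0.287296 = 0.712704;  √(1−r²) = 0.844218
√(n−2) = √122 = 11.045361
t = r·√(n−2)/√(1−r²) = 0.536 · 11.045361 / 0.844218 = 7.013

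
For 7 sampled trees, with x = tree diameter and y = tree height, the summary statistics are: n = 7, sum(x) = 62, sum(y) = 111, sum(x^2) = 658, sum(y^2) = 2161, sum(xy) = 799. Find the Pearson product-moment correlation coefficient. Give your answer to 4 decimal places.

S_xy = nΣxy − ΣxΣy = 7·799 − 62·111 = 5593 − 6882 = -1289
S_xx = nΣx² − (Σx)² = 7·658 − 62² = 4606 − 3844 = 762
S_yy = nΣy² − (Σy)² = 7·2161 − 111² = 15127 − 12321 = 2806
r = S_xy / √(S_xx·S_yy) = -1289 / √(762·2806) = -1289 / √2138172 = -1289 / 1462.2490 = -0.8815

-0.8815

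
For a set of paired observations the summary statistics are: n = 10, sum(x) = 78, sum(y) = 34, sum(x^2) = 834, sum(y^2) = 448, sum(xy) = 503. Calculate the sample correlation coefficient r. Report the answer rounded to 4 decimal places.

0.8684

S_xy = nΣxy − ΣxΣy = 10·503 − 78·34 = 5030 − 2652 = 2378
S_xx = nΣx² − (Σx)² = 10·834 − 78² = 8340 − 6084 = 2256
S_yy = nΣy² − (Σy)² = 10·448 − 34² = 4480 − 1156 = 3324
r = S_xy / √(S_xx·S_yy) = 2378 / √(2256·3324) = 2378 / √7498944 = 2378 / 2738.4200 = 0.8684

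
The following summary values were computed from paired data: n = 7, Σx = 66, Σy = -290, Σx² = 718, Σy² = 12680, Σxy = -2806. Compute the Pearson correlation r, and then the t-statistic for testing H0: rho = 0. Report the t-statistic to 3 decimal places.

-0.663

Numerator: nΣxy − (Σx)(Σy) = 7·(-2806) − (66)(-290) = -502
Denominator: √[(nΣx²−(Σx)²)(nΣy²−(Σy)²)]
  nΣx²−(Σx)² = 7·718 − 4356 = 670;  nΣy²−(Σy)² = 7·12680 − 84100 = 4660
  √(670·4660) = √3122200 = 1766.9748
r = -502 / 1766.9748 = -0.2841
t = r·√(n−2)/√(1−r²) = -0.2841·√5 / √(1−0.080713) = -0.635267 / 0.958795 = -0.663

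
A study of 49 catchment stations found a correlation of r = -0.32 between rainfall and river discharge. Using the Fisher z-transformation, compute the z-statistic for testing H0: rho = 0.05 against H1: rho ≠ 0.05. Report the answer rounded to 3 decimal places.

Fisher z: atanh(-0.32) = -0.331647, atanh(0.05) = 0.050042
z = (z_r − z_0)·√(n−3) = (-0.331647 − 0.050042)·√46 = -0.381689 · 6.782330 = -2.589

-2.589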